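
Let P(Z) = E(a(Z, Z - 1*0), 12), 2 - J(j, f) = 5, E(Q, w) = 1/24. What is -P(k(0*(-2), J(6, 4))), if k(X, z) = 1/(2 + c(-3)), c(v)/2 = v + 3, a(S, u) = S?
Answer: -1/24 ≈ -0.041667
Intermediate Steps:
c(v) = 6 + 2*v (c(v) = 2*(v + 3) = 2*(3 + v) = 6 + 2*v)
E(Q, w) = 1/24
J(j, f) = -3 (J(j, f) = 2 - 1*5 = 2 - 5 = -3)
k(X, z) = ½ (k(X, z) = 1/(2 + (6 + 2*(-3))) = 1/(2 + (6 - 6)) = 1/(2 + 0) = 1/2 = ½)
P(Z) = 1/24
-P(k(0*(-2), J(6, 4))) = -1*1/24 = -1/24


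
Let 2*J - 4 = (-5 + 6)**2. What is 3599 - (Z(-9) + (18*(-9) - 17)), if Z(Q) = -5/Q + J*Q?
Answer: 68399/18 ≈ 3799.9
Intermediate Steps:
J = 5/2 (J = 2 + (-5 + 6)**2/2 = 2 + (1/2)*1**2 = 2 + (1/2)*1 = 2 + 1/2 = 5/2 ≈ 2.5000)
Z(Q) = -5/Q + 5*Q/2
3599 - (Z(-9) + (18*(-9) - 17)) = 3599 - ((-5/(-9) + (5/2)*(-9)) + (18*(-9) - 17)) = 3599 - ((-5*(-1/9) - 45/2) + (-162 - 17)) = 3599 - ((5/9 - 45/2) - 179) = 3599 - (-395/18 - 179) = 3599 - 1*(-3617/18) = 3599 + 3617/18 = 68399/18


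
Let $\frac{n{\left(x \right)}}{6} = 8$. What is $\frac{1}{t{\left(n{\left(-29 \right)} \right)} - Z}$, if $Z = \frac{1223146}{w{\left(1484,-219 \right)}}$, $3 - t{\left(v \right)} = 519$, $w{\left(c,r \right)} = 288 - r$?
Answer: $- \frac{507}{1484758} \approx -0.00034147$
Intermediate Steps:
$n{\left(x \right)} = 48$ ($n{\left(x \right)} = 6 \cdot 8 = 48$)
$t{\left(v \right)} = -516$ ($t{\left(v \right)} = 3 - 519 = -516$)
$Z = \frac{1223146}{507}$ ($Z = \frac{1223146}{288 - -219} = \frac{1223146}{288 + 219} = \frac{1223146}{507} \approx 2412.5$)
$\frac{1}{t{\left(n{\left(-29 \right)} \right)} - Z} = \frac{1}{-516 - \frac{1223146}{507}} = \frac{1}{- \frac{1484758}{507}} = - \frac{507}{1484758}$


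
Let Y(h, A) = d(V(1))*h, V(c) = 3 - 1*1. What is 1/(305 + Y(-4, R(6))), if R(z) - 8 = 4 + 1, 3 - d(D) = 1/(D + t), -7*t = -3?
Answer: 17/5009 ≈ 0.0033939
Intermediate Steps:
V(c) = 2 (V(c) = 3 - 1 = 2)
t = 3/7 (t = -⅐*(-3) = 3/7 ≈ 0.42857)
d(D) = 3 - 1/(3/7 + D) (d(D) = 3 - 1/(D + 3/7) = 3 - 1/(3/7 + D))
R(z) = 13 (R(z) = 8 + (4 + 1) = 8 + 5 = 13)
Y(h, A) = 44*h/17 (Y(h, A) = ((2 + 21*2)/(3 + 7*2))*h = ((2 + 42)/(3 + 14))*h = (44/17)*h = ((1/17)*44)*h = 44*h/17)
1/(305 + Y(-4, R(6))) = 1/(305 + (44/17)*(-4)) = 1/(305 - 176/17) = 1/(5009/17) = 17/5009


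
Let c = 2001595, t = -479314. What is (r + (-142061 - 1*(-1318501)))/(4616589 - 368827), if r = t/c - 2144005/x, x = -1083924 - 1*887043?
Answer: 4641150547123491937/16757751108675737130 ≈ 0.27696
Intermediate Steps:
x = -1970967 (x = -1083924 - 887043 = -1970967)
r = 3346717611337/3945077692365 (r = -479314/2001595 - 2144005/(-1970967) = -479314*1/2001595 - 2144005*(-1/1970967) = -479314/2001595 + 2144005/1970967 = 3346717611337/3945077692365 ≈ 0.84833)
(r + (-142061 - 1*(-1318501)))/(4616589 - 368827) = (3346717611337/3945077692365 + (-142061 - 1*(-1318501)))/(4616589 - 368827) = (3346717611337/3945077692365 + (-142061 + 1318501))/4247762 = (3346717611337/3945077692365 + 1176440)*(1/4247762) = (4641150547123491937/3945077692365)*(1/4247762) = 4641150547123491937/16757751108675737130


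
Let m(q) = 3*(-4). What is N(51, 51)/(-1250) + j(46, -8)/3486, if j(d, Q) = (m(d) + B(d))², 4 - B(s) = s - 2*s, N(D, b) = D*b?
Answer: -3631043/2178750 ≈ -1.6666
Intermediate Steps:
m(q) = -12
B(s) = 4 + s (B(s) = 4 - (s - 2*s) = 4 - (-1)*s = 4 + s)
j(d, Q) = (-8 + d)² (j(d, Q) = (-12 + (4 + d))² = (-8 + d)²)
N(51, 51)/(-1250) + j(46, -8)/3486 = (51*51)/(-1250) + (-8 + 46)²/3486 = 2601*(-1/1250) + 38²*(1/3486) = -2601/1250 + 1444*(1/3486) = -2601/1250 + 722/1743 = -3631043/2178750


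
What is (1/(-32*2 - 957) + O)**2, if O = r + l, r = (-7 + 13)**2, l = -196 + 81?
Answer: 6506035600/1042441 ≈ 6241.2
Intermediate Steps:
l = -115
r = 36 (r = 6**2 = 36)
O = -79 (O = 36 - 115 = -79)
(1/(-32*2 - 957) + O)**2 = (1/(-32*2 - 957) - 79)**2 = (1/(-64 - 957) - 79)**2 = (1/(-1021) - 79)**2 = (-1/1021 - 79)**2 = (-80660/1021)**2 = 6506035600/1042441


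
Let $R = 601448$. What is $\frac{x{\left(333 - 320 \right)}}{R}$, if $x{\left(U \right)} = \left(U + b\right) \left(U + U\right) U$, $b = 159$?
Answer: $\frac{7267}{75181} \approx 0.09666$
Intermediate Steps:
$x{\left(U \right)} = 2 U^{2} \left(159 + U\right)$ ($x{\left(U \right)} = \left(U + 159\right) \left(U + U\right) U = \left(159 + U\right) 2 U U = 2 U \left(159 + U\right) U = 2 U^{2} \left(159 + U\right)$)
$\frac{x{\left(333 - 320 \right)}}{R} = \frac{2 \left(333 - 320\right)^{2} \left(159 + \left(333 - 320\right)\right)}{601448} = 2 \left(333 - 320\right)^{2} \left(159 + \left(333 - 320\right)\right) \frac{1}{601448} = 2 \cdot 13^{2} \left(159 + 13\right) \frac{1}{601448} = 2 \cdot 169 \cdot 172 \cdot \frac{1}{601448} = 58136 \cdot \frac{1}{601448} = \frac{7267}{75181}$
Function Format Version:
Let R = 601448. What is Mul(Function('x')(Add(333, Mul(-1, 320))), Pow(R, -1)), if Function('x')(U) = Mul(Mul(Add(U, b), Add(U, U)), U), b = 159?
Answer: Rational(7267, 75181) ≈ 0.096660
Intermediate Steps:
Function('x')(U) = Mul(2, Pow(U, 2), Add(159, U)) (Function('x')(U) = Mul(Mul(Add(U, 159), Add(U, U)), U) = Mul(Mul(Add(159, U), Mul(2, U)), U) = Mul(Mul(2, U, Add(159, U)), U) = Mul(2, Pow(U, 2), Add(159, U)))
Mul(Function('x')(Add(333, Mul(-1, 320))), Pow(R, -1)) = Mul(Mul(2, Pow(Add(333, Mul(-1, 320)), 2), Add(159, Add(333, Mul(-1, 320)))), Pow(601448, -1)) = Mul(Mul(2, Pow(Add(333, -320), 2), Add(159, Add(333, -320))), Rational(1, 601448)) = Mul(Mul(2, Pow(13, 2), Add(159, 13)), Rational(1, 601448)) = Mul(Mul(2, 169, 172), Rational(1, 601448)) = Mul(58136, Rational(1, 601448)) = Rational(7267, 75181)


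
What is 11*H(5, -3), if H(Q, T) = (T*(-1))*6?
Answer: 198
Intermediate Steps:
H(Q, T) = -6*T (H(Q, T) = -T*6 = -6*T)
11*H(5, -3) = 11*(-6*(-3)) = 11*18 = 198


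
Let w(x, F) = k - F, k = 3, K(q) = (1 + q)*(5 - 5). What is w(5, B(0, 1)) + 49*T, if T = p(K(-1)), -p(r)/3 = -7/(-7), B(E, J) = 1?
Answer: -145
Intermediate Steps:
K(q) = 0 (K(q) = (1 + q)*0 = 0)
p(r) = -3 (p(r) = -(-21)/(-7) = -(-21)*(-1)/7 = -3*1 = -3)
T = -3
w(x, F) = 3 - F
w(5, B(0, 1)) + 49*T = (3 - 1*1) + 49*(-3) = (3 - 1) - 147 = 2 - 147 = -145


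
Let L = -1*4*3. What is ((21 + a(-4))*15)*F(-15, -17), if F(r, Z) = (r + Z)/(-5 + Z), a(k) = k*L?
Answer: 16560/11 ≈ 1505.5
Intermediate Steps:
L = -12 (L = -4*3 = -12)
a(k) = -12*k (a(k) = k*(-12) = -12*k)
F(r, Z) = (Z + r)/(-5 + Z)
((21 + a(-4))*15)*F(-15, -17) = ((21 - 12*(-4))*15)*((-17 - 15)/(-5 - 17)) = ((21 + 48)*15)*(-32/(-22)) = (69*15)*(-1/22*(-32)) = 1035*(16/11) = 16560/11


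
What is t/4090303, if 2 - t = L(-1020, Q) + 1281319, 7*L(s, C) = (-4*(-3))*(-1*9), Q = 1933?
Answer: -8969111/28632121 ≈ -0.31325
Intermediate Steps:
L(s, C) = -108/7 (L(s, C) = ((-4*(-3))*(-1*9))/7 = (12*(-9))/7 = (⅐)*(-108) = -108/7)
t = -8969111/7 (t = 2 - (-108/7 + 1281319) = 2 - 1*8969125/7 = 2 - 8969125/7 = -8969111/7 ≈ -1.2813e+6)
t/4090303 = -8969111/7/4090303 = -8969111/7*1/4090303 = -8969111/28632121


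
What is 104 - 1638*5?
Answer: -8086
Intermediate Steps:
104 - 1638*5 = 104 - 91*90 = 104 - 8190 = -8086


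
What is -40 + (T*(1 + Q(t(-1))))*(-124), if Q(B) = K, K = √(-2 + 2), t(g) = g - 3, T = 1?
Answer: -164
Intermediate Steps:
t(g) = -3 + g
K = 0 (K = √0 = 0)
Q(B) = 0
-40 + (T*(1 + Q(t(-1))))*(-124) = -40 + (1*(1 + 0))*(-124) = -40 + (1*1)*(-124) = -40 + 1*(-124) = -40 - 124 = -164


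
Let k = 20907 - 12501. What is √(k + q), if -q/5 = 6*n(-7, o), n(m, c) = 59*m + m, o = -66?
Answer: 3*√2334 ≈ 144.93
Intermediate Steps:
n(m, c) = 60*m
k = 8406
q = 12600 (q = -30*60*(-7) = -30*(-420) = -5*(-2520) = 12600)
√(k + q) = √(8406 + 12600) = √21006 = 3*√2334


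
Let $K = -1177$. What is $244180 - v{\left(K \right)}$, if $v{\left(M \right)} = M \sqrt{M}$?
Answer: $244180 + 1177 i \sqrt{1177} \approx 2.4418 \cdot 10^{5} + 40380.0 i$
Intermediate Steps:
$v{\left(M \right)} = M^{\frac{3}{2}}$
$244180 - v{\left(K \right)} = 244180 - \left(-1177\right)^{\frac{3}{2}} = 244180 - - 1177 i \sqrt{1177} = 244180 + 1177 i \sqrt{1177}$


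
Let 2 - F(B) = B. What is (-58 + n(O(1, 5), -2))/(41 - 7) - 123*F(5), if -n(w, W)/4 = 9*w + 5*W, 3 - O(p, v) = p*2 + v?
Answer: 6336/17 ≈ 372.71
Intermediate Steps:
F(B) = 2 - B
O(p, v) = 3 - v - 2*p (O(p, v) = 3 - (p*2 + v) = 3 - (2*p + v) = 3 - (v + 2*p) = 3 + (-v - 2*p) = 3 - v - 2*p)
n(w, W) = -36*w - 20*W (n(w, W) = -4*(9*w + 5*W) = -4*(5*W + 9*w) = -36*w - 20*W)
(-58 + n(O(1, 5), -2))/(41 - 7) - 123*F(5) = (-58 + (-36*(3 - 1*5 - 2*1) - 20*(-2)))/(41 - 7) - 123*(2 - 1*5) = (-58 + (-36*(3 - 5 - 2) + 40))/34 - 123*(2 - 5) = (-58 + (-36*(-4) + 40))*(1/34) - 123*(-3) = (-58 + (144 + 40))*(1/34) + 369 = (-58 + 184)*(1/34) + 369 = 126*(1/34) + 369 = 63/17 + 369 = 6336/17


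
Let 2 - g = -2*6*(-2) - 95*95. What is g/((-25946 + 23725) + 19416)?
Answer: 9003/17195 ≈ 0.52358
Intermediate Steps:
g = 9003 (g = 2 - (-2*6*(-2) - 95*95) = 2 - (-12*(-2) - 9025) = 2 - (24 - 9025) = 2 - 1*(-9001) = 2 + 9001 = 9003)
g/((-25946 + 23725) + 19416) = 9003/((-25946 + 23725) + 19416) = 9003/(-2221 + 19416) = 9003/17195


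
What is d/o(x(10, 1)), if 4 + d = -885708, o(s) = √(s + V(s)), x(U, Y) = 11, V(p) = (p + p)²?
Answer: -885712*√55/165 ≈ -39810.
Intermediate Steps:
V(p) = 4*p² (V(p) = (2*p)² = 4*p²)
o(s) = √(s + 4*s²)
d = -885712 (d = -4 - 885708 = -885712)
d/o(x(10, 1)) = -885712*√11/(11*√(1 + 4*11)) = -885712*√11/(11*√(1 + 44)) = -885712*√55/165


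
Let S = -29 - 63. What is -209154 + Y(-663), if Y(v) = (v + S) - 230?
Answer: -210139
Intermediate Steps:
S = -92
Y(v) = -322 + v (Y(v) = (v - 92) - 230 = (-92 + v) - 230 = -322 + v)
-209154 + Y(-663) = -209154 + (-322 - 663) = -209154 - 985 = -210139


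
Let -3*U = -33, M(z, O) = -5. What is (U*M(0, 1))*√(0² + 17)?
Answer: -55*√17 ≈ -226.77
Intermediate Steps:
U = 11 (U = -⅓*(-33) = 11)
(U*M(0, 1))*√(0² + 17) = (11*(-5))*√(0² + 17) = -55*√(0 + 17) = -55*√17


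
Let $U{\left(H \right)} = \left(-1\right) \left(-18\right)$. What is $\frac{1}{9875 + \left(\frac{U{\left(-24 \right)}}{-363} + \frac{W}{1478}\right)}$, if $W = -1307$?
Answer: $\frac{178838}{1765858235} \approx 0.00010128$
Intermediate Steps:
$U{\left(H \right)} = 18$
$\frac{1}{9875 + \left(\frac{U{\left(-24 \right)}}{-363} + \frac{W}{1478}\right)} = \frac{1}{9875 + \left(\frac{18}{-363} - \frac{1307}{1478}\right)} = \frac{1}{9875 + \left(18 \left(- \frac{1}{363}\right) - \frac{1307}{1478}\right)} = \frac{1}{9875 - \frac{167015}{178838}} = \frac{1}{\frac{1765858235}{178838}} = \frac{178838}{1765858235}$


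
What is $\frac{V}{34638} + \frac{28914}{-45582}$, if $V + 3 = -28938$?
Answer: $- \frac{128928433}{87714962} \approx -1.4699$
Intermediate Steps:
$V = -28941$ ($V = -3 - 28938 = -28941$)
$\frac{V}{34638} + \frac{28914}{-45582} = - \frac{28941}{34638} + \frac{28914}{-45582} = \left(-28941\right) \frac{1}{34638} + 28914 \left(- \frac{1}{45582}\right) = - \frac{9647}{11546} - \frac{4819}{7597} = - \frac{128928433}{87714962}$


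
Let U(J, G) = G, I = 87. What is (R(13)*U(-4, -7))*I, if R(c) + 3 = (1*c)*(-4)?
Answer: 33495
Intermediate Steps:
R(c) = -3 - 4*c (R(c) = -3 + (1*c)*(-4) = -3 + c*(-4) = -3 - 4*c)
(R(13)*U(-4, -7))*I = ((-3 - 4*13)*(-7))*87 = ((-3 - 52)*(-7))*87 = -55*(-7)*87 = 385*87 = 33495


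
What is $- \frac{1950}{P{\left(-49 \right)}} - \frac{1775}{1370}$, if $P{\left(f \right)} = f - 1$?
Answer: $\frac{10331}{274} \approx 37.704$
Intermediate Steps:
$P{\left(f \right)} = -1 + f$
$- \frac{1950}{P{\left(-49 \right)}} - \frac{1775}{1370} = - \frac{1950}{-1 - 49} - \frac{1775}{1370} = - \frac{1950}{-50} - \frac{355}{274} = \left(-1950\right) \left(- \frac{1}{50}\right) - \frac{355}{274} = 39 - \frac{355}{274} = \frac{10331}{274}$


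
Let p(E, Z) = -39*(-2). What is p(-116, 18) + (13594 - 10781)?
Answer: 2891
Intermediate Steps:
p(E, Z) = 78
p(-116, 18) + (13594 - 10781) = 78 + (13594 - 10781) = 78 + 2813 = 2891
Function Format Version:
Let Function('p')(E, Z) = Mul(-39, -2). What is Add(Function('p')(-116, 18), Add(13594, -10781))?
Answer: 2891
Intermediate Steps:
Function('p')(E, Z) = 78
Add(Function('p')(-116, 18), Add(13594, -10781)) = Add(78, Add(13594, -10781)) = Add(78, 2813) = 2891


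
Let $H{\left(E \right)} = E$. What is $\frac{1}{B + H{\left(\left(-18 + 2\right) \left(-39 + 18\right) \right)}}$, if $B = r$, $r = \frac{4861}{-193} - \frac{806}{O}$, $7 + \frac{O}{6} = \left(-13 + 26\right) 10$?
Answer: $\frac{71217}{22057424} \approx 0.0032287$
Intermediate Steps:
$O = 738$ ($O = -42 + 6 \left(-13 + 26\right) 10 = -42 + 6 \cdot 13 \cdot 10 = -42 + 6 \cdot 130 = -42 + 780 = 738$)
$r = - \frac{1871488}{71217}$ ($r = \frac{4861}{-193} - \frac{806}{738} = 4861 \left(- \frac{1}{193}\right) - \frac{403}{369} = - \frac{4861}{193} - \frac{403}{369} = - \frac{1871488}{71217} \approx -26.279$)
$B = - \frac{1871488}{71217} \approx -26.279$
$\frac{1}{B + H{\left(\left(-18 + 2\right) \left(-39 + 18\right) \right)}} = \frac{1}{- \frac{1871488}{71217} + \left(-18 + 2\right) \left(-39 + 18\right)} = \frac{1}{- \frac{1871488}{71217} - -336} = \frac{1}{- \frac{1871488}{71217} + 336} = \frac{1}{\frac{22057424}{71217}} = \frac{71217}{22057424}$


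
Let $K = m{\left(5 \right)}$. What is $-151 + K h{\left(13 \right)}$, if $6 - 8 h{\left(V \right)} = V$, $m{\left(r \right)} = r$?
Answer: $- \frac{1243}{8} \approx -155.38$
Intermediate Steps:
$h{\left(V \right)} = \frac{3}{4} - \frac{V}{8}$
$K = 5$
$-151 + K h{\left(13 \right)} = -151 + 5 \left(\frac{3}{4} - \frac{13}{8}\right) = -151 + 5 \left(- \frac{7}{8}\right) = -151 - \frac{35}{8} = - \frac{1243}{8}$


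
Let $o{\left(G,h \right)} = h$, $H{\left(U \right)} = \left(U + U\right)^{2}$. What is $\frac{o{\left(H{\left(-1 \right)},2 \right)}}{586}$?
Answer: $\frac{1}{293} \approx 0.003413$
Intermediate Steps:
$H{\left(U \right)} = 4 U^{2}$ ($H{\left(U \right)} = \left(2 U\right)^{2} = 4 U^{2}$)
$\frac{o{\left(H{\left(-1 \right)},2 \right)}}{586} = \frac{2}{586} = 2 \cdot \frac{1}{586} = \frac{1}{293}$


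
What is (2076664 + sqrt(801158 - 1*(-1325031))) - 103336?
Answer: 1973328 + 13*sqrt(12581) ≈ 1.9748e+6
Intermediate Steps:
(2076664 + sqrt(801158 - 1*(-1325031))) - 103336 = (2076664 + sqrt(801158 + 1325031)) - 103336 = (2076664 + sqrt(2126189)) - 103336 = (2076664 + 13*sqrt(12581)) - 103336 = 1973328 + 13*sqrt(12581)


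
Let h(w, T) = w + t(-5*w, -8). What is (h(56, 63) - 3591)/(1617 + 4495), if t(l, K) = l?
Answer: -3815/6112 ≈ -0.62418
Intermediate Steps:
h(w, T) = -4*w (h(w, T) = w - 5*w = -4*w)
(h(56, 63) - 3591)/(1617 + 4495) = (-4*56 - 3591)/(1617 + 4495) = (-224 - 3591)/6112 = -3815*1/6112 = -3815/6112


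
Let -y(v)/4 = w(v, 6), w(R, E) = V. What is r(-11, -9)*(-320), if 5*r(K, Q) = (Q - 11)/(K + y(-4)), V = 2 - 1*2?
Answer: -1280/11 ≈ -116.36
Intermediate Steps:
V = 0 (V = 2 - 2 = 0)
w(R, E) = 0
y(v) = 0 (y(v) = -4*0 = 0)
r(K, Q) = (-11 + Q)/(5*K) (r(K, Q) = ((Q - 11)/(K + 0))/5 = ((-11 + Q)/K)/5 = (-11 + Q)/(5*K))
r(-11, -9)*(-320) = ((⅕)*(-11 - 9)/(-11))*(-320) = ((⅕)*(-1/11)*(-20))*(-320) = (4/11)*(-320) = -1280/11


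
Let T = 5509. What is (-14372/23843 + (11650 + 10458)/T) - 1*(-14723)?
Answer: 1934329999597/131351087 ≈ 14726.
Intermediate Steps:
(-14372/23843 + (11650 + 10458)/T) - 1*(-14723) = (-14372/23843 + (11650 + 10458)/5509) - 1*(-14723) = (-14372*1/23843 + 22108*(1/5509)) + 14723 = (-14372/23843 + 22108/5509) + 14723 = 447945696/131351087 + 14723 = 1934329999597/131351087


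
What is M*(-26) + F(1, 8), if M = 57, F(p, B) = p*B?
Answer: -1474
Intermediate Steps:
F(p, B) = B*p
M*(-26) + F(1, 8) = 57*(-26) + 8*1 = -1482 + 8 = -1474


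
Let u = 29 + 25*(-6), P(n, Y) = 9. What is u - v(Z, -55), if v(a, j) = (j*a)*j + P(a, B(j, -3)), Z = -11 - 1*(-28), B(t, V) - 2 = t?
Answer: -51555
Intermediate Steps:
B(t, V) = 2 + t
Z = 17 (Z = -11 + 28 = 17)
v(a, j) = 9 + a*j² (v(a, j) = (j*a)*j + 9 = (a*j)*j + 9 = a*j² + 9 = 9 + a*j²)
u = -121 (u = 29 - 150 = -121)
u - v(Z, -55) = -121 - (9 + 17*(-55)²) = -121 - (9 + 17*3025) = -121 - (9 + 51425) = -121 - 1*51434 = -121 - 51434 = -51555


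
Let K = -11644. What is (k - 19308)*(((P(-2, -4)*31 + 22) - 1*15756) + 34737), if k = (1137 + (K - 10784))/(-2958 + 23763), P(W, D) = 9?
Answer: -2582015540714/6935 ≈ -3.7232e+8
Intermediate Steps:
k = -7097/6935 (k = (1137 + (-11644 - 10784))/(-2958 + 23763) = (1137 - 22428)/20805 = -21291*1/20805 = -7097/6935 ≈ -1.0234)
(k - 19308)*(((P(-2, -4)*31 + 22) - 1*15756) + 34737) = (-7097/6935 - 19308)*(((9*31 + 22) - 1*15756) + 34737) = -133908077*(((279 + 22) - 15756) + 34737)/6935 = -133908077*((301 - 15756) + 34737)/6935 = -133908077*(-15455 + 34737)/6935 = -133908077/6935*19282 = -2582015540714/6935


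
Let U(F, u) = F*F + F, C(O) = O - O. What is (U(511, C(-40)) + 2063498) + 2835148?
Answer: 5160278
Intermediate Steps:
C(O) = 0
U(F, u) = F + F² (U(F, u) = F² + F = F + F²)
(U(511, C(-40)) + 2063498) + 2835148 = (511*(1 + 511) + 2063498) + 2835148 = (511*512 + 2063498) + 2835148 = (261632 + 2063498) + 2835148 = 2325130 + 2835148 = 5160278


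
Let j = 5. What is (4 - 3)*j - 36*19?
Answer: -679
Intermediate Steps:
(4 - 3)*j - 36*19 = (4 - 3)*5 - 36*19 = 1*5 - 684 = 5 - 684 = -679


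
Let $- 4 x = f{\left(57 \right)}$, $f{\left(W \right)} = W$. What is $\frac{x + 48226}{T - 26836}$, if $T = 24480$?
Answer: $- \frac{192847}{9424} \approx -20.463$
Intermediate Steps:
$x = - \frac{57}{4}$ ($x = \left(- \frac{1}{4}\right) 57 = - \frac{57}{4} \approx -14.25$)
$\frac{x + 48226}{T - 26836} = \frac{- \frac{57}{4} + 48226}{24480 - 26836} = \frac{192847}{4 \left(-2356\right)} = \frac{192847}{4} \left(- \frac{1}{2356}\right) = - \frac{192847}{9424}$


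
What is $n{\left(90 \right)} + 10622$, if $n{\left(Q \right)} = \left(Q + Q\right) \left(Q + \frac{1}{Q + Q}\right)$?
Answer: $26823$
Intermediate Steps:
$n{\left(Q \right)} = 2 Q \left(Q + \frac{1}{2 Q}\right)$
$n{\left(90 \right)} + 10622 = \left(1 + 2 \cdot 90^{2}\right) + 10622 = \left(1 + 2 \cdot 8100\right) + 10622 = \left(1 + 16200\right) + 10622 = 16201 + 10622 = 26823$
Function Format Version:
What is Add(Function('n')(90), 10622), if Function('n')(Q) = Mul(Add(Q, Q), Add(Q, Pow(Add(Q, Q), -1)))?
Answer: 26823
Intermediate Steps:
Function('n')(Q) = Mul(2, Q, Add(Q, Mul(Rational(1, 2), Pow(Q, -1)))) (Function('n')(Q) = Mul(Mul(2, Q), Add(Q, Pow(Mul(2, Q), -1))) = Mul(Mul(2, Q), Add(Q, Mul(Rational(1, 2), Pow(Q, -1)))) = Mul(2, Q, Add(Q, Mul(Rational(1, 2), Pow(Q, -1)))))
Add(Function('n')(90), 10622) = Add(Add(1, Mul(2, Pow(90, 2))), 10622) = Add(Add(1, Mul(2, 8100)), 10622) = Add(Add(1, 16200), 10622) = Add(16201, 10622) = 26823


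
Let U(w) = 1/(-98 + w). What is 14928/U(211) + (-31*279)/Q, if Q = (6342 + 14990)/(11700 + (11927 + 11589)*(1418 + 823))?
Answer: -104978435124/5333 ≈ -1.9685e+7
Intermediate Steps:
Q = 5333/13177764 (Q = 21332/(11700 + 23516*2241) = 21332/(11700 + 52699356) = 21332/52711056 = 21332*(1/52711056) = 5333/13177764 ≈ 0.00040470)
14928/U(211) + (-31*279)/Q = 14928/(1/(-98 + 211)) + (-31*279)/(5333/13177764) = 14928/(1/113) - 8649*13177764/5333 = 14928/(1/113) - 113974480836/5333 = 14928*113 - 113974480836/5333 = 1686864 - 113974480836/5333 = -104978435124/5333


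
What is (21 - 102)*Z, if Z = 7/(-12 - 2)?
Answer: 81/2 ≈ 40.500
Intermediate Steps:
Z = -1/2 (Z = 7/(-14) = -1/14*7 = -1/2 ≈ -0.50000)
(21 - 102)*Z = (21 - 102)*(-1/2) = -81*(-1/2) = 81/2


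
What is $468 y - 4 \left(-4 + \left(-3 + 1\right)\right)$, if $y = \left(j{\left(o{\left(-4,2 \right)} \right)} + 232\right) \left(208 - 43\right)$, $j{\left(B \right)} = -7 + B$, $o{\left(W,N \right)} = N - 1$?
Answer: $17451744$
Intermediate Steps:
$o{\left(W,N \right)} = -1 + N$
$y = 37290$ ($y = \left(\left(-7 + \left(-1 + 2\right)\right) + 232\right) \left(208 - 43\right) = \left(\left(-7 + 1\right) + 232\right) 165 = \left(-6 + 232\right) 165 = 226 \cdot 165 = 37290$)
$468 y - 4 \left(-4 + \left(-3 + 1\right)\right) = 468 \cdot 37290 - 4 \left(-4 + \left(-3 + 1\right)\right) = 17451720 - 4 \left(-4 - 2\right) = 17451720 - -24 = 17451720 + 24 = 17451744$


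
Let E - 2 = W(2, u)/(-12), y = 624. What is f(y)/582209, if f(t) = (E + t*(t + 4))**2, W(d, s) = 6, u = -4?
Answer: 614259360009/2328836 ≈ 2.6376e+5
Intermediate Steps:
E = 3/2 (E = 2 + 6/(-12) = 2 + 6*(-1/12) = 2 - 1/2 = 3/2 ≈ 1.5000)
f(t) = (3/2 + t*(4 + t))**2 (f(t) = (3/2 + t*(t + 4))**2 = (3/2 + t*(4 + t))**2)
f(y)/582209 = ((3 + 2*624**2 + 8*624)**2/4)/582209 = ((3 + 2*389376 + 4992)**2/4)*(1/582209) = ((3 + 778752 + 4992)**2/4)*(1/582209) = ((1/4)*783747**2)*(1/582209) = ((1/4)*614259360009)*(1/582209) = (614259360009/4)*(1/582209) = 614259360009/2328836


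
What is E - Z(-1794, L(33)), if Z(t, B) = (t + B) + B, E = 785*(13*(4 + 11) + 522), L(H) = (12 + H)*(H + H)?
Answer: 558699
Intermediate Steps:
L(H) = 2*H*(12 + H) (L(H) = (12 + H)*(2*H) = 2*H*(12 + H))
E = 562845 (E = 785*(13*15 + 522) = 785*(195 + 522) = 785*717 = 562845)
Z(t, B) = t + 2*B (Z(t, B) = (B + t) + B = t + 2*B)
E - Z(-1794, L(33)) = 562845 - (-1794 + 2*(2*33*(12 + 33))) = 562845 - (-1794 + 2*(2*33*45)) = 562845 - (-1794 + 2*2970) = 562845 - (-1794 + 5940) = 562845 - 1*4146 = 562845 - 4146 = 558699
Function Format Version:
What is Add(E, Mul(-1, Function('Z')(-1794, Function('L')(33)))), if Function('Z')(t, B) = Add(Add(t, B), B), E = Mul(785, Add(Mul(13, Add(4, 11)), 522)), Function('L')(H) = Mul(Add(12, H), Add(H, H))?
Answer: 558699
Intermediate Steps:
Function('L')(H) = Mul(2, H, Add(12, H)) (Function('L')(H) = Mul(Add(12, H), Mul(2, H)) = Mul(2, H, Add(12, H)))
E = 562845 (E = Mul(785, Add(Mul(13, 15), 522)) = Mul(785, Add(195, 522)) = Mul(785, 717) = 562845)
Function('Z')(t, B) = Add(t, Mul(2, B)) (Function('Z')(t, B) = Add(Add(B, t), B) = Add(t, Mul(2, B)))
Add(E, Mul(-1, Function('Z')(-1794, Function('L')(33)))) = Add(562845, Mul(-1, Add(-1794, Mul(2, Mul(2, 33, Add(12, 33)))))) = Add(562845, Mul(-1, Add(-1794, Mul(2, Mul(2, 33, 45))))) = Add(562845, Mul(-1, Add(-1794, Mul(2, 2970)))) = Add(562845, Mul(-1, Add(-1794, 5940))) = Add(562845, Mul(-1, 4146)) = Add(562845, -4146) = 558699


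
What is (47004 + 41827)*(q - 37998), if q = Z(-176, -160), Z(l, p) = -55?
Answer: -3380286043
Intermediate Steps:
q = -55
(47004 + 41827)*(q - 37998) = (47004 + 41827)*(-55 - 37998) = 88831*(-38053) = -3380286043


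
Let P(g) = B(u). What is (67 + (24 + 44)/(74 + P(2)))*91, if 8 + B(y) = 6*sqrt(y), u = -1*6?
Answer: 2356991/381 - 3094*I*sqrt(6)/381 ≈ 6186.3 - 19.892*I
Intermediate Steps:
u = -6
B(y) = -8 + 6*sqrt(y)
P(g) = -8 + 6*I*sqrt(6) (P(g) = -8 + 6*sqrt(-6) = -8 + 6*(I*sqrt(6)) = -8 + 6*I*sqrt(6))
(67 + (24 + 44)/(74 + P(2)))*91 = (67 + (24 + 44)/(74 + (-8 + 6*I*sqrt(6))))*91 = (67 + 68/(66 + 6*I*sqrt(6)))*91 = 6097 + 6188/(66 + 6*I*sqrt(6))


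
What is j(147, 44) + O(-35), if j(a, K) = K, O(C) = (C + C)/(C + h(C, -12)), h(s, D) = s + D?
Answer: 1839/41 ≈ 44.854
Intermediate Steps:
h(s, D) = D + s
O(C) = 2*C/(-12 + 2*C) (O(C) = (C + C)/(C + (-12 + C)) = (2*C)/(-12 + 2*C) = 2*C/(-12 + 2*C))
j(147, 44) + O(-35) = 44 - 35/(-6 - 35) = 44 - 35/(-41) = 44 - 35*(-1/41) = 44 + 35/41 = 1839/41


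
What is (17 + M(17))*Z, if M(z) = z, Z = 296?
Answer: 10064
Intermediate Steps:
(17 + M(17))*Z = (17 + 17)*296 = 34*296 = 10064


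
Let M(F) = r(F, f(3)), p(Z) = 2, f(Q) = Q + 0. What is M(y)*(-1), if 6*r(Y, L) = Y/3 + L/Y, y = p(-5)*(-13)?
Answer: 685/468 ≈ 1.4637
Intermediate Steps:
f(Q) = Q
y = -26 (y = 2*(-13) = -26)
r(Y, L) = Y/18 + L/(6*Y) (r(Y, L) = (Y/3 + L/Y)/6 = Y/18 + L/(6*Y))
M(F) = 1/(2*F) + F/18 (M(F) = F/18 + (⅙)*3/F = F/18 + 1/(2*F) = 1/(2*F) + F/18)
M(y)*(-1) = ((1/18)*(9 + (-26)²)/(-26))*(-1) = ((1/18)*(-1/26)*(9 + 676))*(-1) = ((1/18)*(-1/26)*685)*(-1) = -685/468*(-1) = 685/468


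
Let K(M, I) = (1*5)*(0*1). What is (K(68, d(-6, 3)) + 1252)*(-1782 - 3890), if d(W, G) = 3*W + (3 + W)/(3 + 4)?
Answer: -7101344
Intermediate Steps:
d(W, G) = 3/7 + 22*W/7 (d(W, G) = 3*W + (3 + W)/7 = 3*W + (3 + W)*(1/7) = 3*W + (3/7 + W/7) = 3/7 + 22*W/7)
K(M, I) = 0 (K(M, I) = 5*0 = 0)
(K(68, d(-6, 3)) + 1252)*(-1782 - 3890) = (0 + 1252)*(-1782 - 3890) = 1252*(-5672) = -7101344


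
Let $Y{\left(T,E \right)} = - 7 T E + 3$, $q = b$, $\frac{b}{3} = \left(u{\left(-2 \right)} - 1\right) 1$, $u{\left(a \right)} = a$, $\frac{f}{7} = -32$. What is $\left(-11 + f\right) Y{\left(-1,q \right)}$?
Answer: $14100$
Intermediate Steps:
$f = -224$ ($f = 7 \left(-32\right) = -224$)
$b = -9$ ($b = 3 \left(-2 - 1\right) 1 = 3 \left(\left(-3\right) 1\right) = 3 \left(-3\right) = -9$)
$q = -9$
$Y{\left(T,E \right)} = 3 - 7 E T$ ($Y{\left(T,E \right)} = - 7 E T + 3 = 3 - 7 E T$)
$\left(-11 + f\right) Y{\left(-1,q \right)} = \left(-11 - 224\right) \left(3 - \left(-63\right) \left(-1\right)\right) = - 235 \left(3 - 63\right) = \left(-235\right) \left(-60\right) = 14100$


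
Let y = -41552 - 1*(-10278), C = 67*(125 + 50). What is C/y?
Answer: -11725/31274 ≈ -0.37491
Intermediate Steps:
C = 11725 (C = 67*175 = 11725)
y = -31274 (y = -41552 + 10278 = -31274)
C/y = 11725/(-31274) = 11725*(-1/31274) = -11725/31274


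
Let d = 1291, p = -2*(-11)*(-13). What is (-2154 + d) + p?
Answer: -1149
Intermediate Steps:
p = -286 (p = 22*(-13) = -286)
(-2154 + d) + p = (-2154 + 1291) - 286 = -863 - 286 = -1149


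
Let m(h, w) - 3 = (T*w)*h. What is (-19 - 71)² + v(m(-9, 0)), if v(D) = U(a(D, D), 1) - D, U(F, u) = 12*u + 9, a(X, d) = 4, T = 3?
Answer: 8118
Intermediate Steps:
m(h, w) = 3 + 3*h*w (m(h, w) = 3 + (3*w)*h = 3 + 3*h*w)
U(F, u) = 9 + 12*u
v(D) = 21 - D (v(D) = (9 + 12*1) - D = (9 + 12) - D = 21 - D)
(-19 - 71)² + v(m(-9, 0)) = (-19 - 71)² + (21 - (3 + 3*(-9)*0)) = (-90)² + (21 - (3 + 0)) = 8100 + (21 - 1*3) = 8100 + (21 - 3) = 8100 + 18 = 8118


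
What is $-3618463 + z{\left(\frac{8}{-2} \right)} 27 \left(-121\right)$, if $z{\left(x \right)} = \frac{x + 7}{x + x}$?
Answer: $- \frac{28937903}{8} \approx -3.6172 \cdot 10^{6}$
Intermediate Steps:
$z{\left(x \right)} = \frac{7 + x}{2 x}$
$-3618463 + z{\left(\frac{8}{-2} \right)} 27 \left(-121\right) = -3618463 + \frac{7 + \frac{8}{-2}}{2 \frac{8}{-2}} \cdot 27 \left(-121\right) = -3618463 + \frac{7 + 8 \left(- \frac{1}{2}\right)}{2 \cdot 8 \left(- \frac{1}{2}\right)} 27 \left(-121\right) = -3618463 + \frac{7 - 4}{2 \left(-4\right)} 27 \left(-121\right) = -3618463 + \frac{1}{2} \left(- \frac{1}{4}\right) 3 \cdot 27 \left(-121\right) = -3618463 + \left(- \frac{3}{8}\right) 27 \left(-121\right) = -3618463 - - \frac{9801}{8} = -3618463 + \frac{9801}{8} = - \frac{28937903}{8}$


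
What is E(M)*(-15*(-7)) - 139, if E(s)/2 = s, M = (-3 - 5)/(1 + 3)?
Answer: -559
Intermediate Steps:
M = -2 (M = -8/4 = -8*¼ = -2)
E(s) = 2*s
E(M)*(-15*(-7)) - 139 = (2*(-2))*(-15*(-7)) - 139 = -4*105 - 139 = -420 - 139 = -559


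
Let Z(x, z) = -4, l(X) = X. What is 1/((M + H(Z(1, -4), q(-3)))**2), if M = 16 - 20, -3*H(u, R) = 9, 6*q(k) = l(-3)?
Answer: 1/49 ≈ 0.020408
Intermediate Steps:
q(k) = -1/2 (q(k) = (1/6)*(-3) = -1/2)
H(u, R) = -3 (H(u, R) = -1/3*9 = -3)
M = -4
1/((M + H(Z(1, -4), q(-3)))**2) = 1/((-4 - 3)**2) = 1/((-7)**2) = 1/49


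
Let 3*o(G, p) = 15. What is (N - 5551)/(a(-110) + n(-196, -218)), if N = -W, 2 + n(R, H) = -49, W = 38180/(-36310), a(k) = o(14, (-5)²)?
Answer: 20151863/167026 ≈ 120.65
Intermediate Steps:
o(G, p) = 5 (o(G, p) = (⅓)*15 = 5)
a(k) = 5
W = -3818/3631 (W = 38180*(-1/36310) = -3818/3631 ≈ -1.0515)
n(R, H) = -51 (n(R, H) = -2 - 49 = -51)
N = 3818/3631 (N = -1*(-3818/3631) = 3818/3631 ≈ 1.0515)
(N - 5551)/(a(-110) + n(-196, -218)) = (3818/3631 - 5551)/(5 - 51) = -20151863/3631/(-46) = -20151863/3631*(-1/46) = 20151863/167026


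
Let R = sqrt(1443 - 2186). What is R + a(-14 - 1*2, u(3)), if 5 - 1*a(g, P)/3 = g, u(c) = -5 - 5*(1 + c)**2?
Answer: 63 + I*sqrt(743) ≈ 63.0 + 27.258*I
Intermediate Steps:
a(g, P) = 15 - 3*g
R = I*sqrt(743) (R = sqrt(-743) = I*sqrt(743) ≈ 27.258*I)
R + a(-14 - 1*2, u(3)) = I*sqrt(743) + (15 - 3*(-14 - 1*2)) = I*sqrt(743) + (15 - 3*(-14 - 2)) = I*sqrt(743) + (15 - 3*(-16)) = I*sqrt(743) + (15 + 48) = I*sqrt(743) + 63 = 63 + I*sqrt(743)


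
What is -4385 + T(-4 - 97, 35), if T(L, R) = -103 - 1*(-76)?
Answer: -4412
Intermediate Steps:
T(L, R) = -27 (T(L, R) = -103 + 76 = -27)
-4385 + T(-4 - 97, 35) = -4385 - 27 = -4412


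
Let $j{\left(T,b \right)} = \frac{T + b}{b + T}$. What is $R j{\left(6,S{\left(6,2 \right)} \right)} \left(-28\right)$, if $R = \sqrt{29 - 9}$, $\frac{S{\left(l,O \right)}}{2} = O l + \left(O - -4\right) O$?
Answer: $- 56 \sqrt{5} \approx -125.22$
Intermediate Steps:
$S{\left(l,O \right)} = 2 O l + 2 O \left(4 + O\right)$ ($S{\left(l,O \right)} = 2 \left(O l + \left(O - -4\right) O\right) = 2 \left(O l + \left(O + 4\right) O\right) = 2 \left(O l + \left(4 + O\right) O\right) = 2 \left(O l + O \left(4 + O\right)\right) = 2 O l + 2 O \left(4 + O\right)$)
$j{\left(T,b \right)} = 1$ ($j{\left(T,b \right)} = \frac{T + b}{T + b} = 1$)
$R = 2 \sqrt{5}$ ($R = \sqrt{20} = 2 \sqrt{5} \approx 4.4721$)
$R j{\left(6,S{\left(6,2 \right)} \right)} \left(-28\right) = 2 \sqrt{5} \cdot 1 \left(-28\right) = 2 \sqrt{5} \left(-28\right) = - 56 \sqrt{5}$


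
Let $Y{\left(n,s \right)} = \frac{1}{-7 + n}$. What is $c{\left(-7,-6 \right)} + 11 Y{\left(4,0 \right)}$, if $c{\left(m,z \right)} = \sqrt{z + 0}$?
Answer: $- \frac{11}{3} + i \sqrt{6} \approx -3.6667 + 2.4495 i$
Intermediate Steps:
$c{\left(m,z \right)} = \sqrt{z}$
$c{\left(-7,-6 \right)} + 11 Y{\left(4,0 \right)} = \sqrt{-6} + \frac{11}{-7 + 4} = i \sqrt{6} + \frac{11}{-3} = i \sqrt{6} + 11 \left(- \frac{1}{3}\right) = i \sqrt{6} - \frac{11}{3} = - \frac{11}{3} + i \sqrt{6}$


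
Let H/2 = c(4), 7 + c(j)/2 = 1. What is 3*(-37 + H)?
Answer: -183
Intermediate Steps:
c(j) = -12 (c(j) = -14 + 2*1 = -14 + 2 = -12)
H = -24 (H = 2*(-12) = -24)
3*(-37 + H) = 3*(-37 - 24) = 3*(-61) = -183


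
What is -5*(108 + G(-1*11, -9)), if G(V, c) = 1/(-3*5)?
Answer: -1619/3 ≈ -539.67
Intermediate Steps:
G(V, c) = -1/15 (G(V, c) = 1/(-15) = -1/15)
-5*(108 + G(-1*11, -9)) = -5*(108 - 1/15) = -5*1619/15 = -1619/3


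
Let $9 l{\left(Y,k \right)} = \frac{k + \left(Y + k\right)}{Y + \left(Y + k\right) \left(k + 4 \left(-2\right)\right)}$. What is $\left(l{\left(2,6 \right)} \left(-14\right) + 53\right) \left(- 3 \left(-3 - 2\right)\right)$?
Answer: $\frac{2455}{3} \approx 818.33$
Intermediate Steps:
$l{\left(Y,k \right)} = \frac{Y + 2 k}{9 \left(Y + \left(-8 + k\right) \left(Y + k\right)\right)}$ ($l{\left(Y,k \right)} = \frac{\left(k + \left(Y + k\right)\right) \frac{1}{Y + \left(Y + k\right) \left(k + 4 \left(-2\right)\right)}}{9} = \frac{\left(Y + 2 k\right) \frac{1}{Y + \left(Y + k\right) \left(k - 8\right)}}{9} = \frac{\left(Y + 2 k\right) \frac{1}{Y + \left(Y + k\right) \left(-8 + k\right)}}{9} = \frac{\left(Y + 2 k\right) \frac{1}{Y + \left(-8 + k\right) \left(Y + k\right)}}{9} = \frac{\frac{1}{Y + \left(-8 + k\right) \left(Y + k\right)} \left(Y + 2 k\right)}{9} = \frac{Y + 2 k}{9 \left(Y + \left(-8 + k\right) \left(Y + k\right)\right)}$)
$\left(l{\left(2,6 \right)} \left(-14\right) + 53\right) \left(- 3 \left(-3 - 2\right)\right) = \left(\frac{2 + 2 \cdot 6}{9 \left(6^{2} - 48 - 14 + 2 \cdot 6\right)} \left(-14\right) + 53\right) \left(- 3 \left(-3 - 2\right)\right) = \left(\frac{2 + 12}{9 \left(36 - 48 - 14 + 12\right)} \left(-14\right) + 53\right) \left(\left(-3\right) \left(-5\right)\right) = \left(\frac{1}{9} \frac{1}{-14} \cdot 14 \left(-14\right) + 53\right) 15 = \left(\frac{1}{9} \left(- \frac{1}{14}\right) 14 \left(-14\right) + 53\right) 15 = \left(\left(- \frac{1}{9}\right) \left(-14\right) + 53\right) 15 = \left(\frac{14}{9} + 53\right) 15 = \frac{491}{9} \cdot 15 = \frac{2455}{3}$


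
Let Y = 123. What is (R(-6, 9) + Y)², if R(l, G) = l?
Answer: 13689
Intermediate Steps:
(R(-6, 9) + Y)² = (-6 + 123)² = 117² = 13689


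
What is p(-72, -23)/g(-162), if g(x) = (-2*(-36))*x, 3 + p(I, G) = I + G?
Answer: 49/5832 ≈ 0.0084019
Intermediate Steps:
p(I, G) = -3 + G + I (p(I, G) = -3 + (I + G) = -3 + (G + I) = -3 + G + I)
g(x) = 72*x
p(-72, -23)/g(-162) = (-3 - 23 - 72)/((72*(-162))) = -98/(-11664) = -98*(-1/11664) = 49/5832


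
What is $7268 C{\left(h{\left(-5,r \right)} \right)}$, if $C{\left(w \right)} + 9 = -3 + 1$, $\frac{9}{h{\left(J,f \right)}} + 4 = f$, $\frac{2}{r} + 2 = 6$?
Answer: $-79948$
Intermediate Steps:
$r = \frac{1}{2}$ ($r = \frac{2}{-2 + 6} = \frac{2}{4} = 2 \cdot \frac{1}{4} = \frac{1}{2} \approx 0.5$)
$h{\left(J,f \right)} = \frac{9}{-4 + f}$
$C{\left(w \right)} = -11$ ($C{\left(w \right)} = -9 + \left(-3 + 1\right) = -9 - 2 = -11$)
$7268 C{\left(h{\left(-5,r \right)} \right)} = 7268 \left(-11\right) = -79948$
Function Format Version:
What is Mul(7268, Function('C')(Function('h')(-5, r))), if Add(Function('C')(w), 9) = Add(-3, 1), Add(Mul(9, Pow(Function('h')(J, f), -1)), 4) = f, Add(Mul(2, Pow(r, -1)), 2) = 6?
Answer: -79948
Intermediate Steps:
r = Rational(1, 2) (r = Mul(2, Pow(Add(-2, 6), -1)) = Mul(2, Pow(4, -1)) = Mul(2, Rational(1, 4)) = Rational(1, 2) ≈ 0.50000)
Function('h')(J, f) = Mul(9, Pow(Add(-4, f), -1))
Function('C')(w) = -11 (Function('C')(w) = Add(-9, Add(-3, 1)) = Add(-9, -2) = -11)
Mul(7268, Function('C')(Function('h')(-5, r))) = Mul(7268, -11) = -79948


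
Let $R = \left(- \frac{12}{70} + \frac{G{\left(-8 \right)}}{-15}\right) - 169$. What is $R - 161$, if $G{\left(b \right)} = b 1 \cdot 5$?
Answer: $- \frac{34388}{105} \approx -327.5$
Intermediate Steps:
$G{\left(b \right)} = 5 b$ ($G{\left(b \right)} = b 5 = 5 b$)
$R = - \frac{17483}{105}$ ($R = \left(- \frac{12}{70} + \frac{5 \left(-8\right)}{-15}\right) - 169 = \left(\left(-12\right) \frac{1}{70} - - \frac{8}{3}\right) - 169 = \left(- \frac{6}{35} + \frac{8}{3}\right) - 169 = \frac{262}{105} - 169 = - \frac{17483}{105} \approx -166.5$)
$R - 161 = - \frac{17483}{105} - 161 = - \frac{34388}{105}$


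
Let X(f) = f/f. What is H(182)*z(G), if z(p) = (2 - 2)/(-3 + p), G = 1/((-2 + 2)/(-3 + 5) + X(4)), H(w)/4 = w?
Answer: 0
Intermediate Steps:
X(f) = 1
H(w) = 4*w
G = 1 (G = 1/((-2 + 2)/(-3 + 5) + 1) = 1/(0/2 + 1) = 1/(0*(½) + 1) = 1/(0 + 1) = 1/1 = 1)
z(p) = 0 (z(p) = 0/(-3 + p) = 0)
H(182)*z(G) = (4*182)*0 = 728*0 = 0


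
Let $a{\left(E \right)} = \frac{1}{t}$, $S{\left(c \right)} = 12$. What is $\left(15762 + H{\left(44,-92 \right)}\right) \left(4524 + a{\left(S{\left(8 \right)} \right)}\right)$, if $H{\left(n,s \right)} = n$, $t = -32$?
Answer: $\frac{1144093601}{16} \approx 7.1506 \cdot 10^{7}$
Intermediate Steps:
$a{\left(E \right)} = - \frac{1}{32}$ ($a{\left(E \right)} = \frac{1}{-32} = - \frac{1}{32}$)
$\left(15762 + H{\left(44,-92 \right)}\right) \left(4524 + a{\left(S{\left(8 \right)} \right)}\right) = \left(15762 + 44\right) \left(4524 - \frac{1}{32}\right) = 15806 \cdot \frac{144767}{32} = \frac{1144093601}{16}$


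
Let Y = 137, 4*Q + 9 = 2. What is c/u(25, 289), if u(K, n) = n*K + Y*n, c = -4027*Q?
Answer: 28189/187272 ≈ 0.15052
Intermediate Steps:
Q = -7/4 (Q = -9/4 + (¼)*2 = -9/4 + ½ = -7/4 ≈ -1.7500)
c = 28189/4 (c = -4027*(-7/4) = 28189/4 ≈ 7047.3)
u(K, n) = 137*n + K*n (u(K, n) = n*K + 137*n = K*n + 137*n = 137*n + K*n)
c/u(25, 289) = 28189/(4*((289*(137 + 25)))) = 28189/(4*((289*162))) = (28189/4)/46818 = (28189/4)*(1/46818) = 28189/187272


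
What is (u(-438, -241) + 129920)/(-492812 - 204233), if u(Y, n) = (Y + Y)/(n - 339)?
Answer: -18838619/101071525 ≈ -0.18639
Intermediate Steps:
u(Y, n) = 2*Y/(-339 + n) (u(Y, n) = (2*Y)/(-339 + n) = 2*Y/(-339 + n))
(u(-438, -241) + 129920)/(-492812 - 204233) = (2*(-438)/(-339 - 241) + 129920)/(-492812 - 204233) = (2*(-438)/(-580) + 129920)/(-697045) = (2*(-438)*(-1/580) + 129920)*(-1/697045) = (219/145 + 129920)*(-1/697045) = (18838619/145)*(-1/697045) = -18838619/101071525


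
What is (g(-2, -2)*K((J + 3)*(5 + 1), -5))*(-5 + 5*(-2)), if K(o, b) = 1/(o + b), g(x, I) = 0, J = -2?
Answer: 0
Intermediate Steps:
K(o, b) = 1/(b + o)
(g(-2, -2)*K((J + 3)*(5 + 1), -5))*(-5 + 5*(-2)) = (0/(-5 + (-2 + 3)*(5 + 1)))*(-5 + 5*(-2)) = (0/(-5 + 1*6))*(-5 - 10) = (0/(-5 + 6))*(-15) = (0/1)*(-15) = (0*1)*(-15) = 0*(-15) = 0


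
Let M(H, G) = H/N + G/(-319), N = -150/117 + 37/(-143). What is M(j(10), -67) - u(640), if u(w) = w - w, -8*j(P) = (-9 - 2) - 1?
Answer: -321979/421718 ≈ -0.76349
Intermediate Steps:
N = -661/429 (N = -150*1/117 + 37*(-1/143) = -50/39 - 37/143 = -661/429 ≈ -1.5408)
j(P) = 3/2 (j(P) = -((-9 - 2) - 1)/8 = -(-11 - 1)/8 = -1/8*(-12) = 3/2)
u(w) = 0
M(H, G) = -429*H/661 - G/319 (M(H, G) = H/(-661/429) + G/(-319) = H*(-429/661) + G*(-1/319) = -429*H/661 - G/319)
M(j(10), -67) - u(640) = (-429/661*3/2 - 1/319*(-67)) - 1*0 = (-1287/1322 + 67/319) + 0 = -321979/421718 + 0 = -321979/421718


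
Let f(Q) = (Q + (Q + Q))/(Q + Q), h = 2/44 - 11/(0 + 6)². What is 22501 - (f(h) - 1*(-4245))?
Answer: 36509/2 ≈ 18255.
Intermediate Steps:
h = -103/396 (h = 2*(1/44) - 11/(6²) = 1/22 - 11/36 = -103/396 ≈ -0.26010)
f(Q) = 3/2 (f(Q) = (Q + 2*Q)/((2*Q)) = (3*Q)*(1/(2*Q)) = 3/2)
22501 - (f(h) - 1*(-4245)) = 22501 - (3/2 - 1*(-4245)) = 22501 - (3/2 + 4245) = 22501 - 1*8493/2 = 22501 - 8493/2 = 36509/2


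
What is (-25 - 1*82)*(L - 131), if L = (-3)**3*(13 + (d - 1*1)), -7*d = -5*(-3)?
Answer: 297460/7 ≈ 42494.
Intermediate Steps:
d = -15/7 (d = -(-5)*(-3)/7 = -1/7*15 = -15/7 ≈ -2.1429)
L = -1863/7 (L = (-3)**3*(13 + (-15/7 - 1*1)) = -27*(13 + (-15/7 - 1)) = -27*(13 - 22/7) = -27*69/7 = -1863/7 ≈ -266.14)
(-25 - 1*82)*(L - 131) = (-25 - 1*82)*(-1863/7 - 131) = (-25 - 82)*(-2780/7) = -107*(-2780/7) = 297460/7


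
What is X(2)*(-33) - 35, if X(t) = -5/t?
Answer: 95/2 ≈ 47.500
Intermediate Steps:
X(2)*(-33) - 35 = -5/2*(-33) - 35 = 165/2 - 35 = 95/2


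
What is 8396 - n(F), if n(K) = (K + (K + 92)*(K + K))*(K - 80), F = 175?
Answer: -8885979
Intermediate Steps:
n(K) = (-80 + K)*(K + 2*K*(92 + K)) (n(K) = (K + (92 + K)*(2*K))*(-80 + K) = (K + 2*K*(92 + K))*(-80 + K) = (-80 + K)*(K + 2*K*(92 + K)))
8396 - n(F) = 8396 - 175*(-14800 + 2*175² + 25*175) = 8396 - 175*(-14800 + 2*30625 + 4375) = 8396 - 175*(-14800 + 61250 + 4375) = 8396 - 175*50825 = 8396 - 1*8894375 = 8396 - 8894375 = -8885979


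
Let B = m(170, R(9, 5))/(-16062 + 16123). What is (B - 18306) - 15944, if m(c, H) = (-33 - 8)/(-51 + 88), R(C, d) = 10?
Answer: -77302291/2257 ≈ -34250.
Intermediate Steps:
m(c, H) = -41/37
B = -41/2257 (B = -41/(37*(-16062 + 16123)) = -41/37/61 = -41/37*1/61 = -41/2257 ≈ -0.018166)
(B - 18306) - 15944 = (-41/2257 - 18306) - 15944 = -41316683/2257 - 15944 = -77302291/2257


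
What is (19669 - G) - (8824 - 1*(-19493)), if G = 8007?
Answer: -16655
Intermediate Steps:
(19669 - G) - (8824 - 1*(-19493)) = (19669 - 1*8007) - (8824 - 1*(-19493)) = (19669 - 8007) - (8824 + 19493) = 11662 - 1*28317 = 11662 - 28317 = -16655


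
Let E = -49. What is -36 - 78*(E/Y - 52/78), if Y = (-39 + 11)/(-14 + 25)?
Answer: -2971/2 ≈ -1485.5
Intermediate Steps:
Y = -28/11 ≈ -2.5455
-36 - 78*(E/Y - 52/78) = -36 - 78*(-49/(-28/11) - 52/78) = -36 - 78*(-49*(-11/28) - 52*1/78) = -36 - 78*(77/4 - 2/3) = -36 - 78*223/12 = -36 - 2899/2 = -2971/2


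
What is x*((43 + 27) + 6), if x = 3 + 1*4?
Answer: 532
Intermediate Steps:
x = 7 (x = 3 + 4 = 7)
x*((43 + 27) + 6) = 7*((43 + 27) + 6) = 7*(70 + 6) = 7*76 = 532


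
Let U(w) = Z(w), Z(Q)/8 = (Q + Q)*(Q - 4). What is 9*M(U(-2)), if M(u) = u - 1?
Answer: 1719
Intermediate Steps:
Z(Q) = 16*Q*(-4 + Q) (Z(Q) = 8*((Q + Q)*(Q - 4)) = 8*((2*Q)*(-4 + Q)) = 8*(2*Q*(-4 + Q)) = 16*Q*(-4 + Q))
U(w) = 16*w*(-4 + w)
M(u) = -1 + u
9*M(U(-2)) = 9*(-1 + 16*(-2)*(-4 - 2)) = 9*(-1 + 16*(-2)*(-6)) = 9*(-1 + 192) = 9*191 = 1719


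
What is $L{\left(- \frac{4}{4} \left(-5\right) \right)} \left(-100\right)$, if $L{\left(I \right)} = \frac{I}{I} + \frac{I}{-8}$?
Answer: $- \frac{75}{2} \approx -37.5$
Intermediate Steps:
$L{\left(I \right)} = 1 - \frac{I}{8}$ ($L{\left(I \right)} = 1 + I \left(- \frac{1}{8}\right) = 1 - \frac{I}{8}$)
$L{\left(- \frac{4}{4} \left(-5\right) \right)} \left(-100\right) = \left(1 - \frac{- \frac{4}{4} \left(-5\right)}{8}\right) \left(-100\right) = \left(1 - \frac{\left(-4\right) \frac{1}{4} \left(-5\right)}{8}\right) \left(-100\right) = \left(1 - \frac{\left(-1\right) \left(-5\right)}{8}\right) \left(-100\right) = \left(1 - \frac{5}{8}\right) \left(-100\right) = \frac{3}{8} \left(-100\right) = - \frac{75}{2}$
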